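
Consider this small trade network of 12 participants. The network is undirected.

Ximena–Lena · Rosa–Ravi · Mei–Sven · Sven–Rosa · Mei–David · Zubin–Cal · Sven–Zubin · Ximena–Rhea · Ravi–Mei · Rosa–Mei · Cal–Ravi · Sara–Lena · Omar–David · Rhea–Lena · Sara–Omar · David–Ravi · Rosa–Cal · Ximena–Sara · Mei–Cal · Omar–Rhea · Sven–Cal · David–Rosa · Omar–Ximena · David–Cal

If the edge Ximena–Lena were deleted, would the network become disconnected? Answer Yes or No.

Even without that edge, Ximena still reaches Lena via Ximena – Sara – Lena, so the network stays connected. Not a bridge.

No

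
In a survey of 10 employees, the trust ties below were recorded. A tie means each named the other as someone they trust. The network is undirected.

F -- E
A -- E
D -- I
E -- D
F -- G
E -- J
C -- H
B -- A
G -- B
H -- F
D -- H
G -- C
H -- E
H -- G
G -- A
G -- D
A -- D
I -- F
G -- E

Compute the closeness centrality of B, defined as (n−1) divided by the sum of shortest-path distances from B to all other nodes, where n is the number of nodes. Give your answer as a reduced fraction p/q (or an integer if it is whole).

1/2

Distances from B: A:1, C:2, D:2, E:2, F:2, G:1, H:2, I:3, J:3. Sum = 18.
n = 10, so closeness = 9/18 = 1/2.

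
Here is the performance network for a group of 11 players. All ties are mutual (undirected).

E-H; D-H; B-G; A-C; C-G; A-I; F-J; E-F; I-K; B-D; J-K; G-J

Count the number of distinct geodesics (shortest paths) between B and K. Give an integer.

1

The shortest distance is 3, and the only length-3 path is B–G–J–K. So there is exactly 1 shortest path.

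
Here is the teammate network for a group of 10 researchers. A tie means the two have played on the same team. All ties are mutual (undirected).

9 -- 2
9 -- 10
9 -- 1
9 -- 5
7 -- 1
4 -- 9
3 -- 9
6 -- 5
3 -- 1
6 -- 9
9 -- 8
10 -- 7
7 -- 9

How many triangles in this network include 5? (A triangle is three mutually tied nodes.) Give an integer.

1

5's neighbors: 6 and 9.
Neighbor pairs that are themselves tied: 5–6–9. Each forms one triangle with 5, for 1 in total.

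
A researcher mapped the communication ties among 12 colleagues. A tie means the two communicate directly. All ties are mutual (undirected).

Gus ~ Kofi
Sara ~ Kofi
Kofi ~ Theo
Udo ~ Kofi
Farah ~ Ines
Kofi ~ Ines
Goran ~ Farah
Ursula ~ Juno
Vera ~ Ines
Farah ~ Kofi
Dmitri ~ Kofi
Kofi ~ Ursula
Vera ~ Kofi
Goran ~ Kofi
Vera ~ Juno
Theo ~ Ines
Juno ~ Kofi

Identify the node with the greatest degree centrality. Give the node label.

Degrees — Dmitri:1, Farah:3, Goran:2, Gus:1, Ines:4, Juno:3, Kofi:11, Sara:1, Theo:2, Udo:1, Ursula:2, Vera:3.
The maximum is 11, attained only by Kofi.

Kofi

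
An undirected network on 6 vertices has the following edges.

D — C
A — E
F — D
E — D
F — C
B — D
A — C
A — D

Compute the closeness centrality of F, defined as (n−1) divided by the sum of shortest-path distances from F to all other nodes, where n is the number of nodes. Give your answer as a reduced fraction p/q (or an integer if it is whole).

Distances from F: A:2, B:2, C:1, D:1, E:2. Sum = 8.
n = 6, so closeness = 5/8.

5/8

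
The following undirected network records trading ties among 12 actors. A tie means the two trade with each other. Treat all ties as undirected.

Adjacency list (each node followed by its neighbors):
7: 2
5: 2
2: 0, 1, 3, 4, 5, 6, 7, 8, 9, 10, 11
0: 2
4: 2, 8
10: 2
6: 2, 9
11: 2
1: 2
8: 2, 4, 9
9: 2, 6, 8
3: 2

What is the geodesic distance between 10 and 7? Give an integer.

One shortest route is 10 – 2 – 7, which uses 2 edges, and 10 and 7 are not directly tied, so nothing shorter exists. So d(10,7) = 2.

2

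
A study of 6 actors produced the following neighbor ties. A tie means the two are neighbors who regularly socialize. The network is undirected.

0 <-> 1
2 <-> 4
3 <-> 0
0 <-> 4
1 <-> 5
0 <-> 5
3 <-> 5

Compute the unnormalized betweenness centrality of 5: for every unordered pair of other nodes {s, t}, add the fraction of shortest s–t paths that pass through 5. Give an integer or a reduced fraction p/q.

Pairs whose geodesics pass through 5 — 1–3: 1/2.
All other pairs contribute 0.
Summing the contributions gives betweenness(5) = 1/2.

1/2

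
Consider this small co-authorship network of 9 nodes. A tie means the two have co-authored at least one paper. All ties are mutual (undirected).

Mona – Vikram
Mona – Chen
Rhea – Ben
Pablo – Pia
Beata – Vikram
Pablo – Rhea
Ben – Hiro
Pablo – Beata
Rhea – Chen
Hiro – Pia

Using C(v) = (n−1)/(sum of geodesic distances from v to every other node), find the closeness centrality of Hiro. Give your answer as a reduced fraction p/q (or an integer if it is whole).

2/5

Distances from Hiro: Beata:3, Ben:1, Chen:3, Mona:4, Pablo:2, Pia:1, Rhea:2, Vikram:4. Sum = 20.
n = 9, so closeness = 8/20 = 2/5.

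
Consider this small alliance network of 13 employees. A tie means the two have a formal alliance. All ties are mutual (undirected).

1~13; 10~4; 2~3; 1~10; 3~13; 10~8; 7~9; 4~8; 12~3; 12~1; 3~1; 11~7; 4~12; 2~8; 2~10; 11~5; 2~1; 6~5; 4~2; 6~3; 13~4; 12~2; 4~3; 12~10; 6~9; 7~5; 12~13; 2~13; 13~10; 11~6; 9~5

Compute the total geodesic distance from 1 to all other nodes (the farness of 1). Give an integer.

Distances from 1: 2:1, 3:1, 4:2, 5:3, 6:2, 7:4, 8:2, 9:3, 10:1, 11:3, 12:1, 13:1.
Sum = 1 + 1 + 2 + 3 + 2 + 4 + 2 + 3 + 1 + 3 + 1 + 1 = 24.

24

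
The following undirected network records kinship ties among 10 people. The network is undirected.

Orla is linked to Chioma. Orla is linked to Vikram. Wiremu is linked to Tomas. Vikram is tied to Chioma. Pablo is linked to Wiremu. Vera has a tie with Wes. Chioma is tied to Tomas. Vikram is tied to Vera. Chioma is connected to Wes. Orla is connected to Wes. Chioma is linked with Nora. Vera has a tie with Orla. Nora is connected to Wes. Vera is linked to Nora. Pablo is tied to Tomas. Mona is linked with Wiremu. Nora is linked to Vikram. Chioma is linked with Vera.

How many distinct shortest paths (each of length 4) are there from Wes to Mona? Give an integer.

The shortest distance is 4, and the only length-4 path is Wes–Chioma–Tomas–Wiremu–Mona. So there is exactly 1 shortest path.

1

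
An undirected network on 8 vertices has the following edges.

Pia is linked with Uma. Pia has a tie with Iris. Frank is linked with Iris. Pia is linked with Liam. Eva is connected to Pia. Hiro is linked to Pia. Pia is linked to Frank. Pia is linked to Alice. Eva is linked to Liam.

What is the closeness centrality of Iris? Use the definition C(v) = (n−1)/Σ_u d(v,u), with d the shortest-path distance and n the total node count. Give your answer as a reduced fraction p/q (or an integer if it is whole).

Distances from Iris: Alice:2, Eva:2, Frank:1, Hiro:2, Liam:2, Pia:1, Uma:2. Sum = 12.
n = 8, so closeness = 7/12.

7/12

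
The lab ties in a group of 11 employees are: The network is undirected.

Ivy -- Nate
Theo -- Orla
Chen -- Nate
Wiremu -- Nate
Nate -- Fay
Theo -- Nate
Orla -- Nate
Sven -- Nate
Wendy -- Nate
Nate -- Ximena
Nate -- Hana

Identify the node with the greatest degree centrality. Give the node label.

Degrees — Chen:1, Fay:1, Hana:1, Ivy:1, Nate:10, Orla:2, Sven:1, Theo:2, Wendy:1, Wiremu:1, Ximena:1.
The maximum is 10, attained only by Nate.

Nate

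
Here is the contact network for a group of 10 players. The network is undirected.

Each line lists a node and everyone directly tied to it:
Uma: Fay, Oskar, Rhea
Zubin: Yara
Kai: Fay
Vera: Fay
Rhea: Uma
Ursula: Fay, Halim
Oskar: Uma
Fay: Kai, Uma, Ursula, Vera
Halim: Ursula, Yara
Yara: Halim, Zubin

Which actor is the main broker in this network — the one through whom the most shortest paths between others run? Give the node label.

Unnormalized betweenness of each node: Fay:27, Halim:14, Kai:0, Oskar:0, Rhea:0, Uma:15, Ursula:18, Vera:0, Yara:8, Zubin:0.
Fay has the largest value, 27, making it the main broker — the node through which the most shortest paths run.

Fay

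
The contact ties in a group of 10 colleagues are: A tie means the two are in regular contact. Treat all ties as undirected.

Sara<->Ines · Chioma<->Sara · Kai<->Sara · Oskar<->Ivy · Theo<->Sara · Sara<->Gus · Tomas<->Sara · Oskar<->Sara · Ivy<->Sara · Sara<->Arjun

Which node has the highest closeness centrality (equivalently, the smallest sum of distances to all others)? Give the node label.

Farness (sum of distances to all others) for each node — Arjun:17, Chioma:17, Gus:17, Ines:17, Ivy:16, Kai:17, Oskar:16, Sara:9, Theo:17, Tomas:17.
The smallest farness is 9, for Sara, so Sara has the highest closeness.

Sara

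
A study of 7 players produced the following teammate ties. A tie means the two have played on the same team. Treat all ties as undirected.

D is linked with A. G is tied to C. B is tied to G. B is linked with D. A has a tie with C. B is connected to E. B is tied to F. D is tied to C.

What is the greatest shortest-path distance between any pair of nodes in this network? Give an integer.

Eccentricity of each node (its greatest distance to any other): A:3, B:2, C:3, D:2, E:3, F:3, G:2.
The maximum eccentricity is 3, realized for instance by the pair C–E via C – D – B – E. So the diameter is 3.

3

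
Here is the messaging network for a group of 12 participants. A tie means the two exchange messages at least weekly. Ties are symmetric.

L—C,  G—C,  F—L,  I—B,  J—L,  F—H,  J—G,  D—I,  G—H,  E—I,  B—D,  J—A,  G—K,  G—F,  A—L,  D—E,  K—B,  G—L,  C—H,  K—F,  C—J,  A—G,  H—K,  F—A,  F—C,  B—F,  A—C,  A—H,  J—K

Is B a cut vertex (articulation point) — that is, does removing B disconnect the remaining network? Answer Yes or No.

Yes

Removing B leaves {D, E, and I} with no path to {A, C, F, G, H, J, K, and L}, so the network splits into 2 components. B is a cut vertex.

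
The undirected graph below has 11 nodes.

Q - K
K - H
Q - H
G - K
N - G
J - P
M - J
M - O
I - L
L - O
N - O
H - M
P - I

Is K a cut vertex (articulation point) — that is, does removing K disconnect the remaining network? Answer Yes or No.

Even without K, every remaining node can still reach every other (the residual graph is connected), so K is not a cut vertex.

No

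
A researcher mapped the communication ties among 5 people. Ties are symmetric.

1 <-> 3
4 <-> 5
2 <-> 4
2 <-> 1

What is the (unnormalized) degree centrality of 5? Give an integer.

5 is directly tied to 4. That is 1 neighbor, so the degree of 5 is 1.

1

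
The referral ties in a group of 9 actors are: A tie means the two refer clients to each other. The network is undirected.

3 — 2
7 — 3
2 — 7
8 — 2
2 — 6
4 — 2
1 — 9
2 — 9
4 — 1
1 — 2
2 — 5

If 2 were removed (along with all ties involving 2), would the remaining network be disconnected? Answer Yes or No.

Removing 2 leaves {5} with no path to {3 and 7}, so the network splits into 5 components. 2 is a cut vertex.

Yes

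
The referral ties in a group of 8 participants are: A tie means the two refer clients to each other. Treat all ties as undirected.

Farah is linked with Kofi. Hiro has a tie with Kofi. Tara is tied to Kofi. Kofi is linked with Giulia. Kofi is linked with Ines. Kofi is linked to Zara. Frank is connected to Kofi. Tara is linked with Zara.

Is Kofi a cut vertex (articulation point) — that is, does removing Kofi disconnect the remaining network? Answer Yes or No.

Yes

Removing Kofi leaves {Giulia} with no path to {Farah}, so the network splits into 6 components. Kofi is a cut vertex.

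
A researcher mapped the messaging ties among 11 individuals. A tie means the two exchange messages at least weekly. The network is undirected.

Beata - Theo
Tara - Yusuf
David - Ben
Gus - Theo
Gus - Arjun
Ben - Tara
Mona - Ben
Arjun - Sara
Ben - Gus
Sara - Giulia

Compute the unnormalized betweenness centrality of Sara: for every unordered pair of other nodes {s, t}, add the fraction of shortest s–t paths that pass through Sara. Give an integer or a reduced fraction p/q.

Pairs whose geodesics pass through Sara — Mona–Giulia: 1; Gus–Giulia: 1; Ben–Giulia: 1; Arjun–Giulia: 1; Tara–Giulia: 1; Yusuf–Giulia: 1; Giulia–Beata: 1; Giulia–Theo: 1; Giulia–David: 1.
All other pairs contribute 0.
Summing the contributions gives betweenness(Sara) = 9.

9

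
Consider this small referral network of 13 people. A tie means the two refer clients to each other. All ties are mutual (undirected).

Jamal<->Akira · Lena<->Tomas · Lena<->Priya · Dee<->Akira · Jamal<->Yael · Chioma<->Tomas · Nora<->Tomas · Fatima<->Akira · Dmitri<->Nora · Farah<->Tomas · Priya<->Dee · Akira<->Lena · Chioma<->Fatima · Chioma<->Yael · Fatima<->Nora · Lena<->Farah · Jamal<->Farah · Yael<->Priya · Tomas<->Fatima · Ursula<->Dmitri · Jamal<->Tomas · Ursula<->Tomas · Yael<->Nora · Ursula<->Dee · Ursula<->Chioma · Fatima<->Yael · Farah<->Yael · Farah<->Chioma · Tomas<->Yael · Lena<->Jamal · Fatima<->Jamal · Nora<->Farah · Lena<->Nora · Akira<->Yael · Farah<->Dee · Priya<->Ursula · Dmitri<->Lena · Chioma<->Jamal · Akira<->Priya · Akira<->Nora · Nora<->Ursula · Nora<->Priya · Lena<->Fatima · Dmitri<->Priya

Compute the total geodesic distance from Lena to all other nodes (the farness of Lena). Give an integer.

16

Distances from Lena: Akira:1, Chioma:2, Dee:2, Dmitri:1, Farah:1, Fatima:1, Jamal:1, Nora:1, Priya:1, Tomas:1, Ursula:2, Yael:2.
Sum = 1 + 2 + 2 + 1 + 1 + 1 + 1 + 1 + 1 + 1 + 2 + 2 = 16.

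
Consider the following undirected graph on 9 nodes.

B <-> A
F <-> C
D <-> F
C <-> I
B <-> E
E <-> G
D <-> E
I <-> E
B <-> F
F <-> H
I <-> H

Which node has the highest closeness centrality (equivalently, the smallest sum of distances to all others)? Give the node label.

E

Farness (sum of distances to all others) for each node — A:20, B:13, C:16, D:15, E:12, F:13, G:19, H:16, I:14.
The smallest farness is 12, for E, so E has the highest closeness.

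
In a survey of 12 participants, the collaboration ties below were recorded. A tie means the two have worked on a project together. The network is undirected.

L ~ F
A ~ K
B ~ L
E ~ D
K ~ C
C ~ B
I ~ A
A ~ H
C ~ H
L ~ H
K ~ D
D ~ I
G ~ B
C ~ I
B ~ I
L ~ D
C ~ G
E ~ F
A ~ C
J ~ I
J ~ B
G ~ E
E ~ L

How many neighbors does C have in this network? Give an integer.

6

C is directly tied to A, B, G, H, I, and K. That is 6 neighbors, so the degree of C is 6.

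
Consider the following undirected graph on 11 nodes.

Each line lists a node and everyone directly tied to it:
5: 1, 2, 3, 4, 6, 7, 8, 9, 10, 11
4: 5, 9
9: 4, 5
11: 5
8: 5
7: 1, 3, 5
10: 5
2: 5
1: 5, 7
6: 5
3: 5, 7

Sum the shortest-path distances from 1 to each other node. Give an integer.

18

Distances from 1: 2:2, 3:2, 4:2, 5:1, 6:2, 7:1, 8:2, 9:2, 10:2, 11:2.
Sum = 2 + 2 + 2 + 1 + 2 + 1 + 2 + 2 + 2 + 2 = 18.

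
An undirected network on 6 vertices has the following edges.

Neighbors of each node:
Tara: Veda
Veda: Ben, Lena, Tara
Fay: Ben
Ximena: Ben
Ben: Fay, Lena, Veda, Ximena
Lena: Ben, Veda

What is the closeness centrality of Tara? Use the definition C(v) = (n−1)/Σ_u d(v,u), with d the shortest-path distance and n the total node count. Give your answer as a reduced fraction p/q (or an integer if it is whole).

5/11

Distances from Tara: Ben:2, Fay:3, Lena:2, Veda:1, Ximena:3. Sum = 11.
n = 6, so closeness = 5/11.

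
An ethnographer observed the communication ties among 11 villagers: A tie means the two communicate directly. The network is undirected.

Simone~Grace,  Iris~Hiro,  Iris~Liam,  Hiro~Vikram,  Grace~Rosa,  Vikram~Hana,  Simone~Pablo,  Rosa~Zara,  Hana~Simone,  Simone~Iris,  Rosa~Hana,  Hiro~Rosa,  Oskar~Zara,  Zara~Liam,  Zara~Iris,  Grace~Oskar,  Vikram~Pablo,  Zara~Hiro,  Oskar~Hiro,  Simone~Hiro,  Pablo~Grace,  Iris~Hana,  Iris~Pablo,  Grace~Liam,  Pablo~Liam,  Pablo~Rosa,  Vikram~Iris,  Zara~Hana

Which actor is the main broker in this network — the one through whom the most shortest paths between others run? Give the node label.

Zara

Unnormalized betweenness of each node: Grace:13/4, Hana:7/4, Hiro:49/12, Iris:227/60, Liam:1, Oskar:2/3, Pablo:43/12, Rosa:11/5, Simone:28/15, Vikram:7/10, Zara:247/60.
Zara has the largest value, 247/60, making it the main broker — the node through which the most shortest paths run.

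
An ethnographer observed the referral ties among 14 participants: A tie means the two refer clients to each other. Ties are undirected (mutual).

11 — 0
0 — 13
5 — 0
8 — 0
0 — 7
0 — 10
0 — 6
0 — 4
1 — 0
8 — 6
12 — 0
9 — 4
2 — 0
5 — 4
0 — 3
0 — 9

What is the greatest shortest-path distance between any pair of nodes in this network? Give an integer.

Eccentricity of each node (its greatest distance to any other): 0:1, 1:2, 2:2, 3:2, 4:2, 5:2, 6:2, 7:2, 8:2, 9:2, 10:2, 11:2, 12:2, 13:2.
The maximum eccentricity is 2, realized for instance by the pair 1–9 via 1 – 0 – 9. So the diameter is 2.

2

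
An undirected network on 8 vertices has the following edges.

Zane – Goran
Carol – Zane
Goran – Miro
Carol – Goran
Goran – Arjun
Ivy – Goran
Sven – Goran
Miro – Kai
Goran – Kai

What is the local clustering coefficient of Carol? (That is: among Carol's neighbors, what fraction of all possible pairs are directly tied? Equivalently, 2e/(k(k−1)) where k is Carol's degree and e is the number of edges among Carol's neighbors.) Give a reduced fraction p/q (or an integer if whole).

1

Carol's neighbors: Goran and Zane (k = 2).
Possible neighbor pairs: C(2,2) = 1. Edges among them: Goran–Zane → e = 1.
Clustering(Carol) = 1/1.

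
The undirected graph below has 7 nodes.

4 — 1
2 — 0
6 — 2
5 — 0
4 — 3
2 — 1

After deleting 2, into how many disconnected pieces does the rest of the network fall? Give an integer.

Without 2, the remaining ties split the others into: {1, 3, 4}; {0, 5}; {6}.
That's 3 separate components.

3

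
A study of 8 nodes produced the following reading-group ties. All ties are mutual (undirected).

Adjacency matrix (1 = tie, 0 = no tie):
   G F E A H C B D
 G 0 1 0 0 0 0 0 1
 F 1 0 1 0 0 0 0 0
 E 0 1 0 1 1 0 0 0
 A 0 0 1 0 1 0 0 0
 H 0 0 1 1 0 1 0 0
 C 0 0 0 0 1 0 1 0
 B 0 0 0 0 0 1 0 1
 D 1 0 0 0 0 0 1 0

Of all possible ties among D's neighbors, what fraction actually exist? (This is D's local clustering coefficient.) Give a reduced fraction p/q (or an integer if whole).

D's neighbors: B and G (k = 2).
Possible neighbor pairs: C(2,2) = 1. Edges among them: none → e = 0.
Clustering(D) = 0/1.

0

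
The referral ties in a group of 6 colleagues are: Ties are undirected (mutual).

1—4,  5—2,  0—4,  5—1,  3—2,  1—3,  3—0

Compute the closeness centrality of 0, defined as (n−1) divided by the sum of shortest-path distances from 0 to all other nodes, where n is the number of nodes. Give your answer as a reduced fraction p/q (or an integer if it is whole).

5/9

Distances from 0: 1:2, 2:2, 3:1, 4:1, 5:3. Sum = 9.
n = 6, so closeness = 5/9.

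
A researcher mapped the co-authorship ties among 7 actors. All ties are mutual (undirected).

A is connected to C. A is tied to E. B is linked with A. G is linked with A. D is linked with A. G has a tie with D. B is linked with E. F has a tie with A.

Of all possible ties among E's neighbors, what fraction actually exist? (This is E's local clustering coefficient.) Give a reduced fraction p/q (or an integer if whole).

1

E's neighbors: A and B (k = 2).
Possible neighbor pairs: C(2,2) = 1. Edges among them: A–B → e = 1.
Clustering(E) = 1/1.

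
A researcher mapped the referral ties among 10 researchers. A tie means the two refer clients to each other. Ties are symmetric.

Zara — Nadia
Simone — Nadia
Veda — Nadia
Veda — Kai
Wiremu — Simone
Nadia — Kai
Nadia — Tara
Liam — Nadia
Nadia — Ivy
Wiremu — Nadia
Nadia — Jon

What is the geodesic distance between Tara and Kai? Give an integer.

2

One shortest route is Tara – Nadia – Kai, which uses 2 edges, and Tara and Kai are not directly tied, so nothing shorter exists. So d(Tara,Kai) = 2.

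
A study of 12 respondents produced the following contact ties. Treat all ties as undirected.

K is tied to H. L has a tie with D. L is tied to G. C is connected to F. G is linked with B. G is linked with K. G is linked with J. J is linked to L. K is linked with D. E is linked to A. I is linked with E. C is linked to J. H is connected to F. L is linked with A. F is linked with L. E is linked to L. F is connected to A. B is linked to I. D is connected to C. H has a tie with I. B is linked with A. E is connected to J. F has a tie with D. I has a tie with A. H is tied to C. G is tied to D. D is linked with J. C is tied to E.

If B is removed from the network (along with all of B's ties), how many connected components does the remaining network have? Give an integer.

1

B's neighbors (A, G, and I) remain reachable from one another through other ties, so the rest of the network stays in one piece.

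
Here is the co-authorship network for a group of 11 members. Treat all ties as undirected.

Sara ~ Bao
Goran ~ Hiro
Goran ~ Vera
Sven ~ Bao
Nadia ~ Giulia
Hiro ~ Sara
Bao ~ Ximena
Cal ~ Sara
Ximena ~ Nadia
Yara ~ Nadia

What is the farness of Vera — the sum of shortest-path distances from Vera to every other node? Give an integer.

44

Distances from Vera: Bao:4, Cal:4, Giulia:7, Goran:1, Hiro:2, Nadia:6, Sara:3, Sven:5, Ximena:5, Yara:7.
Sum = 4 + 4 + 7 + 1 + 2 + 6 + 3 + 5 + 5 + 7 = 44.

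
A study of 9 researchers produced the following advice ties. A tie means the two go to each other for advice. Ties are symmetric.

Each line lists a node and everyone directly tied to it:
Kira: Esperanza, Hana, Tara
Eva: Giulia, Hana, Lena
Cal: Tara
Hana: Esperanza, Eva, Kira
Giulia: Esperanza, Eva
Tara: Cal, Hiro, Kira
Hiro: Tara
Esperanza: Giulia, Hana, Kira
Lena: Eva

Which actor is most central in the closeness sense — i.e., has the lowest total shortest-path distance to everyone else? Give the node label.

Farness (sum of distances to all others) for each node — Cal:24, Esperanza:16, Eva:18, Giulia:19, Hana:15, Hiro:24, Kira:14, Lena:25, Tara:17.
The smallest farness is 14, for Kira, so Kira has the highest closeness.

Kira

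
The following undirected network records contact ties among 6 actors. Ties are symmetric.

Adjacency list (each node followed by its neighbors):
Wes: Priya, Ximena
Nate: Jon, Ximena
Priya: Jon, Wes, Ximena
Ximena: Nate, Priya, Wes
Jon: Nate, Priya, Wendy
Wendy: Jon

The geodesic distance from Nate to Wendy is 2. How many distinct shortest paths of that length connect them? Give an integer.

The shortest distance is 2, and the only length-2 path is Nate–Jon–Wendy. So there is exactly 1 shortest path.

1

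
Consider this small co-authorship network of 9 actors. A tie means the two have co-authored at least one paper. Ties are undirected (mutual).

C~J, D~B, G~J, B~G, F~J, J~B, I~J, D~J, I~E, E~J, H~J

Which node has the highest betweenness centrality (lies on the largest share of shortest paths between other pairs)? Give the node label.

Unnormalized betweenness of each node: B:1/2, C:0, D:0, E:0, F:0, G:0, H:0, I:0, J:49/2.
J has the largest value, 49/2, making it the main broker — the node through which the most shortest paths run.

J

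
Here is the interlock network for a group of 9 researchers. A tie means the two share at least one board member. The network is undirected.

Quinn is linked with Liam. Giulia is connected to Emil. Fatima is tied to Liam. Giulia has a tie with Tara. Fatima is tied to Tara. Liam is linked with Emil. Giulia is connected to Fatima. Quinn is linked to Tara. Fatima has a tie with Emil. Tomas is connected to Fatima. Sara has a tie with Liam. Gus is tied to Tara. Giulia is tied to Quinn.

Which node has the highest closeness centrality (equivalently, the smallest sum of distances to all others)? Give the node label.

Fatima

Farness (sum of distances to all others) for each node — Emil:14, Fatima:11, Giulia:13, Gus:20, Liam:13, Quinn:14, Sara:20, Tara:13, Tomas:18.
The smallest farness is 11, for Fatima, so Fatima has the highest closeness.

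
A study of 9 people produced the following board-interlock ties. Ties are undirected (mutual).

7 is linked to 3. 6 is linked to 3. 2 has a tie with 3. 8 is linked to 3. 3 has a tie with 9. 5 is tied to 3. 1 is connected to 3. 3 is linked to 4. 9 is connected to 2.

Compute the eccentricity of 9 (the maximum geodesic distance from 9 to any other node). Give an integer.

Distances from 9: 1:2, 2:1, 3:1, 4:2, 5:2, 6:2, 7:2, 8:2.
The largest is 2 (to 6, 5, 7, 8, 1, and 4), so the eccentricity of 9 is 2.

2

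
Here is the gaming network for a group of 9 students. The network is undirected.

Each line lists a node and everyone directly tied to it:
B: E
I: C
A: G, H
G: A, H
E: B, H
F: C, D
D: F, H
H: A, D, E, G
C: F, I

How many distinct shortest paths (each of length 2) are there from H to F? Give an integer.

1

The shortest distance is 2, and the only length-2 path is H–D–F. So there is exactly 1 shortest path.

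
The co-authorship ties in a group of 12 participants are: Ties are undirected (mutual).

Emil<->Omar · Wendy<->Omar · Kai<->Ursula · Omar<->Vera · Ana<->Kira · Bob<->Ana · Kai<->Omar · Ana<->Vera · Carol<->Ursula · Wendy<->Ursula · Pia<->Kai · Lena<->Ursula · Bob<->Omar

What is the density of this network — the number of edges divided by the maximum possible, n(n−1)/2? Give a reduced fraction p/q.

There are 13 edges and 12 nodes, so the maximum possible is C(12,2) = 66.
Density = 13/66.

13/66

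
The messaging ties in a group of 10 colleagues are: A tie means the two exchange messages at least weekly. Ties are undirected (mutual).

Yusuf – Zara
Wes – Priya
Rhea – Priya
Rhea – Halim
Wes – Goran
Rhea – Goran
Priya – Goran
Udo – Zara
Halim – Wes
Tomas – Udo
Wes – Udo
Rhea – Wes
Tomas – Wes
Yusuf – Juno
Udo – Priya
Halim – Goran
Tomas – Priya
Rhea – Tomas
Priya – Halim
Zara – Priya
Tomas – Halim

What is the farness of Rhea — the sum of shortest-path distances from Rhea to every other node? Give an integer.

16

Distances from Rhea: Goran:1, Halim:1, Juno:4, Priya:1, Tomas:1, Udo:2, Wes:1, Yusuf:3, Zara:2.
Sum = 1 + 1 + 4 + 1 + 1 + 2 + 1 + 3 + 2 = 16.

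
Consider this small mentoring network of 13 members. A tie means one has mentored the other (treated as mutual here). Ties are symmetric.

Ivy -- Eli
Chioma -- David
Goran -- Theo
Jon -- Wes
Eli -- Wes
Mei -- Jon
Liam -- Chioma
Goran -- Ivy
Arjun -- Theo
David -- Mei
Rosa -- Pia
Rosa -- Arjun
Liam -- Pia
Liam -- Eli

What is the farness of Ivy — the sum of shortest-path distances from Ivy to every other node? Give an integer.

Distances from Ivy: Arjun:3, Chioma:3, David:4, Eli:1, Goran:1, Jon:3, Liam:2, Mei:4, Pia:3, Rosa:4, Theo:2, Wes:2.
Sum = 3 + 3 + 4 + 1 + 1 + 3 + 2 + 4 + 3 + 4 + 2 + 2 = 32.

32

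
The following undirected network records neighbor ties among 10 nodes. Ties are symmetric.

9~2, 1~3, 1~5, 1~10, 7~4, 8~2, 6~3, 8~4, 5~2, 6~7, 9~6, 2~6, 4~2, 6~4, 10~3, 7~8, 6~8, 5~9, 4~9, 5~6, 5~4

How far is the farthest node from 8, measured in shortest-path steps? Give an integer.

3

Distances from 8: 1:3, 2:1, 3:2, 4:1, 5:2, 6:1, 7:1, 9:2, 10:3.
The largest is 3 (to 1 and 10), so the eccentricity of 8 is 3.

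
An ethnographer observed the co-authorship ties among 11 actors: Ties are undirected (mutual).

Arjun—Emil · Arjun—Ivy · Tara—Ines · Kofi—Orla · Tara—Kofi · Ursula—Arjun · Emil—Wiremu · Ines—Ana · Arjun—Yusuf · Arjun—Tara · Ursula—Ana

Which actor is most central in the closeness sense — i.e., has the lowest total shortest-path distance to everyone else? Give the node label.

Farness (sum of distances to all others) for each node — Ana:26, Arjun:16, Emil:23, Ines:24, Ivy:25, Kofi:25, Orla:34, Tara:18, Ursula:22, Wiremu:32, Yusuf:25.
The smallest farness is 16, for Arjun, so Arjun has the highest closeness.

Arjun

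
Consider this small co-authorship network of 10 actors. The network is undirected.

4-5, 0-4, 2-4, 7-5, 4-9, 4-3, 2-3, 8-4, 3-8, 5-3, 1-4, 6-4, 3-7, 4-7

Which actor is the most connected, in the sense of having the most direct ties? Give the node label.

4

Degrees — 0:1, 1:1, 2:2, 3:5, 4:9, 5:3, 6:1, 7:3, 8:2, 9:1.
The maximum is 9, attained only by 4.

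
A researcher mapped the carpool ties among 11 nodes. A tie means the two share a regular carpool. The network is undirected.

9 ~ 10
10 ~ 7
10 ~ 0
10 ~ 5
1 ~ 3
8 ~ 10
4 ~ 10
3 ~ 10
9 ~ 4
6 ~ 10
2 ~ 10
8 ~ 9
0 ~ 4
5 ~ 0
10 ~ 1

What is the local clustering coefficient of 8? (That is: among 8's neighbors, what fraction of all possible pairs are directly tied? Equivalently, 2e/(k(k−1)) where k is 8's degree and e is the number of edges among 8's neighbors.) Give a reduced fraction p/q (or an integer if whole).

1

8's neighbors: 9 and 10 (k = 2).
Possible neighbor pairs: C(2,2) = 1. Edges among them: 9–10 → e = 1.
Clustering(8) = 1/1.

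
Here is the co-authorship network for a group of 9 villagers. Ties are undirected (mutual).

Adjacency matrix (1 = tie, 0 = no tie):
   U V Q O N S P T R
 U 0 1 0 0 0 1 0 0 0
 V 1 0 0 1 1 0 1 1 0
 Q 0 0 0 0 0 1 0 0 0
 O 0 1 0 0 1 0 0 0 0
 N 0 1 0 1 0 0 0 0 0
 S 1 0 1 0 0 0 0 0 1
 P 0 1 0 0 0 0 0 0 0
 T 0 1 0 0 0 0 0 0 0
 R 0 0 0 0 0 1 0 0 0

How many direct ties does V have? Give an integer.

5

V is directly tied to N, O, P, T, and U. That is 5 neighbors, so the degree of V is 5.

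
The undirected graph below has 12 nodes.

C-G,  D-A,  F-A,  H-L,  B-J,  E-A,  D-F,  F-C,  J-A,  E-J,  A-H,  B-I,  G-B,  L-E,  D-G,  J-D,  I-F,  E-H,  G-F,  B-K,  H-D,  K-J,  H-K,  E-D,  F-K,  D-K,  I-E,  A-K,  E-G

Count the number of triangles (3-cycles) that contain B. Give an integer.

B's neighbors: G, I, J, and K.
Neighbor pairs that are themselves tied: B–J–K. Each forms one triangle with B, for 1 in total.

1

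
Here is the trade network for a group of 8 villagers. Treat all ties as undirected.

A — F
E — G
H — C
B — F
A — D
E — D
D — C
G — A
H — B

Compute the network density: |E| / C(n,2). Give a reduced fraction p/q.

9/28

There are 9 edges and 8 nodes, so the maximum possible is C(8,2) = 28.
Density = 9/28.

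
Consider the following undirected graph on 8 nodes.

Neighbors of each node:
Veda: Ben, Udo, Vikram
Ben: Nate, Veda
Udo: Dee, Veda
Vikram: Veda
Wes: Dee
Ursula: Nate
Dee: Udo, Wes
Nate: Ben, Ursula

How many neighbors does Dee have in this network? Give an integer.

2

Dee is directly tied to Udo and Wes. That is 2 neighbors, so the degree of Dee is 2.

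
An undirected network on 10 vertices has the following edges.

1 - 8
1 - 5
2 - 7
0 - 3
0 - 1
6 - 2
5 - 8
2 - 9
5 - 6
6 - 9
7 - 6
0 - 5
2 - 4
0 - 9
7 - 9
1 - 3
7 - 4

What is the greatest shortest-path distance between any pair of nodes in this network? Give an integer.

4

Eccentricity of each node (its greatest distance to any other): 0:3, 1:4, 2:3, 3:4, 4:4, 5:3, 6:3, 7:3, 8:4, 9:3.
The maximum eccentricity is 4, realized for instance by the pair 4–1 via 4 – 7 – 9 – 0 – 1. So the diameter is 4.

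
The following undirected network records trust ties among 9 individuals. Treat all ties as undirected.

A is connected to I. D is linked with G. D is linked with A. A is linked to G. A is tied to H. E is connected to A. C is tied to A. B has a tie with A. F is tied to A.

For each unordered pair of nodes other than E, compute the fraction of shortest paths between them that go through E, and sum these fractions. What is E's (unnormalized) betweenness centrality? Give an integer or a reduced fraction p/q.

No shortest path between any pair of other nodes passes through E.
Summing the contributions gives betweenness(E) = 0.

0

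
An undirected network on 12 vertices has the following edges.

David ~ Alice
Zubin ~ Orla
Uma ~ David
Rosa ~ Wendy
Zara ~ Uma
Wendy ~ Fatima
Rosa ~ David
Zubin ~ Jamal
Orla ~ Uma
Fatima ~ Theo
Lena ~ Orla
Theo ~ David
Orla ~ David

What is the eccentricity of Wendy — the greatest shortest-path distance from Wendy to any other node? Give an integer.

5

Distances from Wendy: Alice:3, David:2, Fatima:1, Jamal:5, Lena:4, Orla:3, Rosa:1, Theo:2, Uma:3, Zara:4, Zubin:4.
The largest is 5 (to Jamal), so the eccentricity of Wendy is 5.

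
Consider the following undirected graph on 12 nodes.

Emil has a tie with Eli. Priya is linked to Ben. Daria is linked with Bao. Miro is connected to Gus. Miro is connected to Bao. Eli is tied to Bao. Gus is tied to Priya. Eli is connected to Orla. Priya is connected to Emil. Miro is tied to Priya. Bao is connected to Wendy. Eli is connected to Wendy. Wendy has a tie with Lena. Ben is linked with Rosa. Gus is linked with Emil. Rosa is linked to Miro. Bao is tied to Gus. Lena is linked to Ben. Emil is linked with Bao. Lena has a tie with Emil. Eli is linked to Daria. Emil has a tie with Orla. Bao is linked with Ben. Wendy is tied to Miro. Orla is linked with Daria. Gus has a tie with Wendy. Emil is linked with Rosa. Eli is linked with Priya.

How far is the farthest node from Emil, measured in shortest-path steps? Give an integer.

Distances from Emil: Bao:1, Ben:2, Daria:2, Eli:1, Gus:1, Lena:1, Miro:2, Orla:1, Priya:1, Rosa:1, Wendy:2.
The largest is 2 (to Miro, Ben, Wendy, and Daria), so the eccentricity of Emil is 2.

2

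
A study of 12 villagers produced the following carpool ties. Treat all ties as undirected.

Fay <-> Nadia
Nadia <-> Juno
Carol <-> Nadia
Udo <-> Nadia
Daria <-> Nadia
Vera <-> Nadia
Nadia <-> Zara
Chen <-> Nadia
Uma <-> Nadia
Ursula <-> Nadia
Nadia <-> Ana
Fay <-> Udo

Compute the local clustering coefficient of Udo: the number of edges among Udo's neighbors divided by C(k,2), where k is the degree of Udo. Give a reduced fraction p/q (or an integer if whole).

Udo's neighbors: Fay and Nadia (k = 2).
Possible neighbor pairs: C(2,2) = 1. Edges among them: Fay–Nadia → e = 1.
Clustering(Udo) = 1/1.

1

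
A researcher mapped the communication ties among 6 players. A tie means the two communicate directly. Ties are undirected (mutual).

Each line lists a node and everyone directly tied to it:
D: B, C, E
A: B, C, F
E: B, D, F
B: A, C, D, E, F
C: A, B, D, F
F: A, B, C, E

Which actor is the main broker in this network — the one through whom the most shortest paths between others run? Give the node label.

B

Unnormalized betweenness of each node: A:0, B:5/3, C:5/6, D:1/3, E:1/3, F:5/6.
B has the largest value, 5/3, making it the main broker — the node through which the most shortest paths run.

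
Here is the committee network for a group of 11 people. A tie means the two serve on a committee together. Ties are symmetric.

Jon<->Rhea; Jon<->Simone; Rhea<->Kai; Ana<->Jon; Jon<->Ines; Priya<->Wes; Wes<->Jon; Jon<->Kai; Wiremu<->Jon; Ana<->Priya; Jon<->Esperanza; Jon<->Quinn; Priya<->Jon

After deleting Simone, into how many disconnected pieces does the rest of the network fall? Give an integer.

Simone's neighbors (Jon) remain reachable from one another through other ties, so the rest of the network stays in one piece.

1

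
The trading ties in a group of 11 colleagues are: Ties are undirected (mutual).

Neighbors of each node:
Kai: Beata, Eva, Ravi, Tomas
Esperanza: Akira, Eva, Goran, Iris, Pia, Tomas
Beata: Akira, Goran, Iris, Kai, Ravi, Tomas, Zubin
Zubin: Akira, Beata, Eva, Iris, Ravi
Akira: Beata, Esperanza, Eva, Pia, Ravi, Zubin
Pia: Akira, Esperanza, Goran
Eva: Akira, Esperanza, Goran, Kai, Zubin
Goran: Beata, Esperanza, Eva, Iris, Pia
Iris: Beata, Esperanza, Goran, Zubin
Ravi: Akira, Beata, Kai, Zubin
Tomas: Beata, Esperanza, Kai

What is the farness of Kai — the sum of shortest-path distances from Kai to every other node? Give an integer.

Distances from Kai: Akira:2, Beata:1, Esperanza:2, Eva:1, Goran:2, Iris:2, Pia:3, Ravi:1, Tomas:1, Zubin:2.
Sum = 2 + 1 + 2 + 1 + 2 + 2 + 3 + 1 + 1 + 2 = 17.

17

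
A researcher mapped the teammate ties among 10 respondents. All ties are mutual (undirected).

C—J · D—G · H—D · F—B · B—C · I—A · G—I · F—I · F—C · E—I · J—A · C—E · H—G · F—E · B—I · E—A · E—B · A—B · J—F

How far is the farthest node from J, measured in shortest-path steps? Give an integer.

4

Distances from J: A:1, B:2, C:1, D:4, E:2, F:1, G:3, H:4, I:2.
The largest is 4 (to D and H), so the eccentricity of J is 4.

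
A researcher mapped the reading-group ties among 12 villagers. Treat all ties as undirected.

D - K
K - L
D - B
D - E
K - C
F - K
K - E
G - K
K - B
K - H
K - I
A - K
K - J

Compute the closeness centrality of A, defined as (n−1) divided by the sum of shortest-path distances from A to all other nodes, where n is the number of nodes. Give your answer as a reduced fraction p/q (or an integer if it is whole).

Distances from A: B:2, C:2, D:2, E:2, F:2, G:2, H:2, I:2, J:2, K:1, L:2. Sum = 21.
n = 12, so closeness = 11/21.

11/21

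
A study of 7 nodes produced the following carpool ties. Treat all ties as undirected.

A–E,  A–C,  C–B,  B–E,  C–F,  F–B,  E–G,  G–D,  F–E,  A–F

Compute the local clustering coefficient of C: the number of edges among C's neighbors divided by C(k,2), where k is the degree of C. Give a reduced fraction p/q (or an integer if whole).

C's neighbors: A, B, and F (k = 3).
Possible neighbor pairs: C(3,2) = 3. Edges among them: A–F, B–F → e = 2.
Clustering(C) = 2/3.

2/3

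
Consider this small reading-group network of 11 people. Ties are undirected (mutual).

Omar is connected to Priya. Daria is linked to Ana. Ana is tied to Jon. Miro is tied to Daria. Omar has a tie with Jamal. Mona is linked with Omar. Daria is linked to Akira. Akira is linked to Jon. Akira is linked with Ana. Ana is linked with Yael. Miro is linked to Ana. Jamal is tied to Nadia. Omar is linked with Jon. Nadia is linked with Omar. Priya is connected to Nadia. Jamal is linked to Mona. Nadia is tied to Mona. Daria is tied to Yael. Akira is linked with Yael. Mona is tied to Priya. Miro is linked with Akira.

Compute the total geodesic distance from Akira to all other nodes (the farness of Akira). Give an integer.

19

Distances from Akira: Ana:1, Daria:1, Jamal:3, Jon:1, Miro:1, Mona:3, Nadia:3, Omar:2, Priya:3, Yael:1.
Sum = 1 + 1 + 3 + 1 + 1 + 3 + 3 + 2 + 3 + 1 = 19.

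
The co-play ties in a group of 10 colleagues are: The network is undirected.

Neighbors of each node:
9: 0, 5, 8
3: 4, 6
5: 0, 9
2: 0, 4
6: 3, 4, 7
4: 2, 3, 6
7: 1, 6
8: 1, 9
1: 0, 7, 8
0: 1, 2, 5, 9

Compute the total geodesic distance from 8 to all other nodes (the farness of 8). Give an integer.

Distances from 8: 0:2, 1:1, 2:3, 3:4, 4:4, 5:2, 6:3, 7:2, 9:1.
Sum = 2 + 1 + 3 + 4 + 4 + 2 + 3 + 2 + 1 = 22.

22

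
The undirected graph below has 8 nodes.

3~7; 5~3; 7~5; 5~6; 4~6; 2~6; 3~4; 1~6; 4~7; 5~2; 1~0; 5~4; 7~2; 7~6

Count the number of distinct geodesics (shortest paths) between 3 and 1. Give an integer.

3

The shortest distance is 3. The length-3 paths are: 3–7–6–1; 3–5–6–1; 3–4–6–1.
That gives 3 distinct shortest paths.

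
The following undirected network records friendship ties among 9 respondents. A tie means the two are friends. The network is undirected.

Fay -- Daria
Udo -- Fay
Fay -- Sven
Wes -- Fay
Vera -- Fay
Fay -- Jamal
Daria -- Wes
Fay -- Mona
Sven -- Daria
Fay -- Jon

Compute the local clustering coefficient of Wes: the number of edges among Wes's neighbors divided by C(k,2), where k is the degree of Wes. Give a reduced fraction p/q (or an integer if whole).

1

Wes's neighbors: Daria and Fay (k = 2).
Possible neighbor pairs: C(2,2) = 1. Edges among them: Daria–Fay → e = 1.
Clustering(Wes) = 1/1.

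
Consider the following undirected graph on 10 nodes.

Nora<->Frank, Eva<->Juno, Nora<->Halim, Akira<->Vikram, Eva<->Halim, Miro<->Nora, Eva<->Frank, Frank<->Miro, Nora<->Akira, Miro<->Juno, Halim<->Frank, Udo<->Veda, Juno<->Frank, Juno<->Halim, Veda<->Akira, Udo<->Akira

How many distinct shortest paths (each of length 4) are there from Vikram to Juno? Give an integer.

3

The shortest distance is 4. The length-4 paths are: Vikram–Akira–Nora–Halim–Juno; Vikram–Akira–Nora–Frank–Juno; Vikram–Akira–Nora–Miro–Juno.
That gives 3 distinct shortest paths.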